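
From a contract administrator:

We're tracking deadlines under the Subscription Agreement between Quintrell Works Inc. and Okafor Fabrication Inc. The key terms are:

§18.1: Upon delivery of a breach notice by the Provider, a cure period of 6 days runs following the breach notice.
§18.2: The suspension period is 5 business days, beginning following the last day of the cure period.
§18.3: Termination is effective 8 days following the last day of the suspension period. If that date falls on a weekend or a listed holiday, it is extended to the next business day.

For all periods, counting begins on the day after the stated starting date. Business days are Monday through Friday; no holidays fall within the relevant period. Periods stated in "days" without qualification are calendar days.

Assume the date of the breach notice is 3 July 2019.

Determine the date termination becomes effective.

24 July 2019

Adding 6 calendar days to 3 July 2019 gives 9 July 2019, which is the last day of the cure period.
From Tuesday, 9 July 2019, 5 business days (Jul 10, Jul 11, Jul 12, Jul 15, Jul 16, skipping weekends) brings us to Tuesday, 16 July 2019, which is the last day of the suspension period.
The date termination becomes effective: 16 July 2019 + 8 days = 24 July 2019. 24 July 2019 is a Wednesday, so no roll-forward applies.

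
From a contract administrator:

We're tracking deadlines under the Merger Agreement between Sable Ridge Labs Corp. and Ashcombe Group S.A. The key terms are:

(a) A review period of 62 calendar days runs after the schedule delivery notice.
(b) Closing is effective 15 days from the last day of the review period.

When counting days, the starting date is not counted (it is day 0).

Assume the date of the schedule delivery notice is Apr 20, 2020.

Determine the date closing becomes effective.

Jul 6, 2020

The last day of the review period: Apr 20, 2020 + 62 days = Jun 21, 2020.
The date closing becomes effective: Jun 21, 2020 + 15 days = Jul 6, 2020.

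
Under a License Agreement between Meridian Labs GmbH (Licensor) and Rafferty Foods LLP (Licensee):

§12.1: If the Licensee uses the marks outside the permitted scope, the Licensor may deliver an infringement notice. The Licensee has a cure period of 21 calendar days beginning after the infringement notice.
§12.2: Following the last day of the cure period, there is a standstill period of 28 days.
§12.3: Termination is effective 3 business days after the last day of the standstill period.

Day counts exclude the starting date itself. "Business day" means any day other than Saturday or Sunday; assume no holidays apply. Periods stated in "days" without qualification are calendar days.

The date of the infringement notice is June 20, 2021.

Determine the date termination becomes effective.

August 11, 2021

The last day of the cure period: June 20, 2021 + 21 days = July 11, 2021.
Adding 28 calendar days to July 11, 2021 gives August 8, 2021, which is the last day of the standstill period.
The date termination becomes effective: counting 3 business days from Sunday, August 8, 2021 (Aug 9, Aug 10, Aug 11, skipping weekends) reaches Wednesday, August 11, 2021.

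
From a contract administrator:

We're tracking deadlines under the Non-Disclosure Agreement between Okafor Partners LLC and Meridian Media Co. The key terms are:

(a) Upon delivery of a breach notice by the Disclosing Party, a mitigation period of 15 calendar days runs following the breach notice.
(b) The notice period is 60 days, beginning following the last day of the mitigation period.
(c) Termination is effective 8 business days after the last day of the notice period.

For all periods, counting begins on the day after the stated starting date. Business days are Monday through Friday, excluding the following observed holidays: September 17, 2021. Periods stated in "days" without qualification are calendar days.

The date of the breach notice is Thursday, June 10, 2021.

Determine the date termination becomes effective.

Adding 15 calendar days to June 10, 2021 gives June 25, 2021, which is the last day of the mitigation period.
Adding 60 calendar days to June 25, 2021 gives August 24, 2021, which is the last day of the notice period.
The date termination becomes effective: counting 8 business days from Tuesday, August 24, 2021 (Aug 25, Aug 26, Aug 27, Aug 30, Aug 31, Sep 1, Sep 2, Sep 3, skipping weekends) reaches Friday, September 3, 2021.

September 3, 2021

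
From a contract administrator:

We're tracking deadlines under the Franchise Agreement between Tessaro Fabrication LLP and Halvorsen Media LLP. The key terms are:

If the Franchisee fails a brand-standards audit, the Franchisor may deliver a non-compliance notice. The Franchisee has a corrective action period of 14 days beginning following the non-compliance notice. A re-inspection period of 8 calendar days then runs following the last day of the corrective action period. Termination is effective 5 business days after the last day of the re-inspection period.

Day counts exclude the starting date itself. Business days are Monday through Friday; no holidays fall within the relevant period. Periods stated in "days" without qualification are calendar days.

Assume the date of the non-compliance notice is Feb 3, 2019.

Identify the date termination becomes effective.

The last day of the corrective action period: 14 calendar days after Feb 3, 2019 is Feb 17, 2019.
Adding 8 calendar days to Feb 17, 2019 gives Feb 25, 2019, which is the last day of the re-inspection period.
The date termination becomes effective: 5 business days after Monday, Feb 25, 2019, skipping weekends — Feb 26, Feb 27, Feb 28, Mar 1, Mar 4 — lands on Monday, Mar 4, 2019.

Mar 4, 2019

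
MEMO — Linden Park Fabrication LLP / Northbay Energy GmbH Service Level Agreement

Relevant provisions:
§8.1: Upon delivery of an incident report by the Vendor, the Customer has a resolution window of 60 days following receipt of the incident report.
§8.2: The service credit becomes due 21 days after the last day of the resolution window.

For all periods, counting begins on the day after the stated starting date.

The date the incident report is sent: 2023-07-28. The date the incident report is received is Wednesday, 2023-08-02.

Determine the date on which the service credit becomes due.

2023-10-22

The last day of the resolution window: 60 calendar days after 2023-08-02 is 2023-10-01.
Adding 21 calendar days to 2023-10-01 gives 2023-10-22, which is the date on which the service credit becomes due.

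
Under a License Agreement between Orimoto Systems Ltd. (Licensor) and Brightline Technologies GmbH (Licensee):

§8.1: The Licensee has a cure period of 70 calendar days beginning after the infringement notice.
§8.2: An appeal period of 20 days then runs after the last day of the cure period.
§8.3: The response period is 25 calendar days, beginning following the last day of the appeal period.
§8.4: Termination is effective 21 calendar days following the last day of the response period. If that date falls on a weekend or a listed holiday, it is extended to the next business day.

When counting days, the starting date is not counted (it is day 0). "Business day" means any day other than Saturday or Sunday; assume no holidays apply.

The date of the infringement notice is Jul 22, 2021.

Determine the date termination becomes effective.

Dec 6, 2021

The last day of the cure period: 70 calendar days after Jul 22, 2021 is Sep 30, 2021.
The last day of the appeal period: 20 calendar days after Sep 30, 2021 is Oct 20, 2021.
Adding 25 calendar days to Oct 20, 2021 gives Nov 14, 2021, which is the last day of the response period.
The date termination becomes effective: 21 calendar days after Nov 14, 2021 is Dec 5, 2021. That falls on a Sunday, so it rolls to the next business day, Monday, Dec 6, 2021.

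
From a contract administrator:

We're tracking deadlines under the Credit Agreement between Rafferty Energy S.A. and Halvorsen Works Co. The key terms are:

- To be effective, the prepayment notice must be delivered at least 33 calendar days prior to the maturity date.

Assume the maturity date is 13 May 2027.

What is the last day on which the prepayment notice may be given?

10 April 2027

13 May 2027 minus 33 days is 10 April 2027.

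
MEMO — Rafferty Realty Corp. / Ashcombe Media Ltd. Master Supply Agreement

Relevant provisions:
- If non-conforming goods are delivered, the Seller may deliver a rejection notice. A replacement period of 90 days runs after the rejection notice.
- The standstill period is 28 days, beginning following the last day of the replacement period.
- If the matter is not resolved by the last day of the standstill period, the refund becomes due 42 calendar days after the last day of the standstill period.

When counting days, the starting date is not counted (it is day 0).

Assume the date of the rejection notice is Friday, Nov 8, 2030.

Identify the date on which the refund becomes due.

Adding 90 calendar days to Nov 8, 2030 gives Feb 6, 2031, which is the last day of the replacement period.
The last day of the standstill period: 28 calendar days after Feb 6, 2031 is Mar 6, 2031.
The date on which the refund becomes due: 42 calendar days after Mar 6, 2031 is Apr 17, 2031.

Apr 17, 2031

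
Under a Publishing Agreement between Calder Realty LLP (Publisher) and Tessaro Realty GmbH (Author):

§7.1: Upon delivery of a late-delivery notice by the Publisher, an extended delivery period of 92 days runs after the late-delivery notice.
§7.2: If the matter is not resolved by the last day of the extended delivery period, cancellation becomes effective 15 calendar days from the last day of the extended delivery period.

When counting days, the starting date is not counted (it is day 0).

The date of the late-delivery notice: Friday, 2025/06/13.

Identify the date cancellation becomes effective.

2025/09/28

The last day of the extended delivery period: 2025/06/13 + 92 days = 2025/09/13.
The date cancellation becomes effective: 15 calendar days after 2025/09/13 is 2025/09/28.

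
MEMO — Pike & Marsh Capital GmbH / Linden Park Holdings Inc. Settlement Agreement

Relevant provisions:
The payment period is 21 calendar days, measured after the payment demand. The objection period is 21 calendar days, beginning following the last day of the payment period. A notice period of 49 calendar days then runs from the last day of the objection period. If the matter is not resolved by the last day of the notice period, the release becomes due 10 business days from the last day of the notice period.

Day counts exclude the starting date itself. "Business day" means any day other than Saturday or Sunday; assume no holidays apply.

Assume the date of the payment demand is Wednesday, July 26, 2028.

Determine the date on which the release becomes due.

November 8, 2028

Adding 21 calendar days to July 26, 2028 gives August 16, 2028, which is the last day of the payment period.
The last day of the objection period: August 16, 2028 + 21 days = September 6, 2028.
The last day of the notice period: September 6, 2028 + 49 days = October 25, 2028.
The date on which the release becomes due: 10 business days after Wednesday, October 25, 2028, skipping weekends — Oct 26, Oct 27, Oct 30, Oct 31, Nov 1, Nov 2, Nov 3, Nov 6, Nov 7, Nov 8 — lands on Wednesday, November 8, 2028.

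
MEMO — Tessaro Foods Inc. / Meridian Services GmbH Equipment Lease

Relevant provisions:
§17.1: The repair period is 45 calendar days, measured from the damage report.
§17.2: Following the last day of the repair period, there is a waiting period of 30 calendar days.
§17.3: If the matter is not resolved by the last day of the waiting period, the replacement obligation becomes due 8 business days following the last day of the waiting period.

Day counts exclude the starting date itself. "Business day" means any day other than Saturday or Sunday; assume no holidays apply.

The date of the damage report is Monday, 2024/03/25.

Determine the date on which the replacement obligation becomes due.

2024/06/19

Adding 45 calendar days to 2024/03/25 gives 2024/05/09, which is the last day of the repair period.
The last day of the waiting period: 2024/05/09 + 30 days = 2024/06/08.
The date on which the replacement obligation becomes due: 8 business days after Saturday, 2024/06/08, skipping weekends — Jun 10, Jun 11, Jun 12, Jun 13, Jun 14, Jun 17, Jun 18, Jun 19 — lands on Wednesday, 2024/06/19.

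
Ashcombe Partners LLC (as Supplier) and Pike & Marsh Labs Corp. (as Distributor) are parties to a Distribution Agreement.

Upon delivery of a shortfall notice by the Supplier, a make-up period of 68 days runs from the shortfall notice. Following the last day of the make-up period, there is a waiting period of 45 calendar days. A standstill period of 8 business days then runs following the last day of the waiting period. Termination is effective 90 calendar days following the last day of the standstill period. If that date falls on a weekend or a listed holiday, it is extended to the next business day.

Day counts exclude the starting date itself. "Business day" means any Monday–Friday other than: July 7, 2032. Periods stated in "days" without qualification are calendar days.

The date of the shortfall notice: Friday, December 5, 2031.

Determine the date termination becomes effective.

The last day of the make-up period: 68 calendar days after December 5, 2031 is February 11, 2032.
The last day of the waiting period: 45 calendar days after February 11, 2032 is March 27, 2032.
From Saturday, March 27, 2032, 8 business days (Mar 29, Mar 30, Mar 31, Apr 1, Apr 2, Apr 5, Apr 6, Apr 7, skipping weekends) brings us to Wednesday, April 7, 2032, which is the last day of the standstill period.
The date termination becomes effective: 90 calendar days after April 7, 2032 is July 6, 2032. July 6, 2032 is a Tuesday and is not a listed holiday, so no roll-forward applies.

July 6, 2032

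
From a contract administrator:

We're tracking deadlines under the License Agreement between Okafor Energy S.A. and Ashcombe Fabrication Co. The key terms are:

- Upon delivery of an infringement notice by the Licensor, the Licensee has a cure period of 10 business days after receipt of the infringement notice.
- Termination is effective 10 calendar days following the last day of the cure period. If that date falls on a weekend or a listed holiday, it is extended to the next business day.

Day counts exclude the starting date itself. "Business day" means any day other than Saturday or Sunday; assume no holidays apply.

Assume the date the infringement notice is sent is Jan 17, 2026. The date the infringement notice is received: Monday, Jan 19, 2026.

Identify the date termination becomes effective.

Feb 12, 2026

The last day of the cure period: 10 business days after Monday, Jan 19, 2026, skipping weekends — Jan 20, Jan 21, Jan 22, Jan 23, Jan 26, Jan 27, Jan 28, Jan 29, Jan 30, Feb 2 — lands on Monday, Feb 2, 2026.
Adding 10 calendar days to Feb 2, 2026 gives Feb 12, 2026, which is the date termination becomes effective. Feb 12, 2026 is a Thursday, so no roll-forward applies.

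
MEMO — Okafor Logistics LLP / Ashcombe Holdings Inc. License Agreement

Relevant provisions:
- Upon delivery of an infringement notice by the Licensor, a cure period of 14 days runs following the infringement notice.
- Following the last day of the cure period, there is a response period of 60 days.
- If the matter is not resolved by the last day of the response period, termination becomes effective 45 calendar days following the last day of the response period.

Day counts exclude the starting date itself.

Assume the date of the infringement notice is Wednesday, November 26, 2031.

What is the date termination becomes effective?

March 24, 2032

The last day of the cure period: 14 calendar days after November 26, 2031 is December 10, 2031.
The last day of the response period: 60 calendar days after December 10, 2031 is February 8, 2032.
The date termination becomes effective: 45 calendar days after February 8, 2032 is March 24, 2032.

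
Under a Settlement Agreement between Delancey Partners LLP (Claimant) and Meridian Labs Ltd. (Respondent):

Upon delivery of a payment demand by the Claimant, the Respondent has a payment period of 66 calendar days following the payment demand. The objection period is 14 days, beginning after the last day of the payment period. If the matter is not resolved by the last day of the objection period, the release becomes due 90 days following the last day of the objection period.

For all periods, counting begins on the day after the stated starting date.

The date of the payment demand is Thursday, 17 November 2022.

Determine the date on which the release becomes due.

Adding 66 calendar days to 17 November 2022 gives 22 January 2023, which is the last day of the payment period.
Adding 14 calendar days to 22 January 2023 gives 5 February 2023, which is the last day of the objection period.
Adding 90 calendar days to 5 February 2023 gives 6 May 2023, which is the date on which the release becomes due.

6 May 2023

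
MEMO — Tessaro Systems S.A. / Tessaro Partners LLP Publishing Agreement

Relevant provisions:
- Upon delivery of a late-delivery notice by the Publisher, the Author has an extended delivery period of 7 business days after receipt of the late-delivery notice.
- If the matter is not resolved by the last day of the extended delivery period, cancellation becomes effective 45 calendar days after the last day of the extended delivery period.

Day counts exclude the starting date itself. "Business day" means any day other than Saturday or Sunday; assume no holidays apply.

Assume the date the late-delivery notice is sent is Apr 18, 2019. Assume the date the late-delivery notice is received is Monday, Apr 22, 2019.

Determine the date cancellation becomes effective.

Jun 15, 2019

From Monday, Apr 22, 2019, 7 business days (Apr 23, Apr 24, Apr 25, Apr 26, Apr 29, Apr 30, May 1, skipping weekends) brings us to Wednesday, May 1, 2019, which is the last day of the extended delivery period.
The date cancellation becomes effective: 45 calendar days after May 1, 2019 is Jun 15, 2019.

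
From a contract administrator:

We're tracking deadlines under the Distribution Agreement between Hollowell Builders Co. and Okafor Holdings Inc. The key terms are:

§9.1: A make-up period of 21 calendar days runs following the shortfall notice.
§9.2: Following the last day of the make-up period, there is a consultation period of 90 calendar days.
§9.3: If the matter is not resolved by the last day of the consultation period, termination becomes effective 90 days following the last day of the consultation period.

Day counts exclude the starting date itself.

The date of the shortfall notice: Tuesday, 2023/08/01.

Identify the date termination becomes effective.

2024/02/18

The last day of the make-up period: 2023/08/01 + 21 days = 2023/08/22.
Adding 90 calendar days to 2023/08/22 gives 2023/11/20, which is the last day of the consultation period.
Adding 90 calendar days to 2023/11/20 gives 2024/02/18, which is the date termination becomes effective.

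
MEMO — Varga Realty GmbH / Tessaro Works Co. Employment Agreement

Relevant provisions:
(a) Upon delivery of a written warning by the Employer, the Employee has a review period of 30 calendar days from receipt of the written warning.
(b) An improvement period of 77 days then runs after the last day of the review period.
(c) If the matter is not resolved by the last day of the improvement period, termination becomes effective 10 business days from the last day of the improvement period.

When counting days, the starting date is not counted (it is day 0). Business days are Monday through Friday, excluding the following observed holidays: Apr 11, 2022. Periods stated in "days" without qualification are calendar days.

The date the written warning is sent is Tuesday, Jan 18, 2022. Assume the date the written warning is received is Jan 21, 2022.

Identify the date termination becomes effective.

May 20, 2022

The last day of the review period: Jan 21, 2022 + 30 days = Feb 20, 2022.
The last day of the improvement period: 77 calendar days after Feb 20, 2022 is May 8, 2022.
The date termination becomes effective: counting 10 business days from Sunday, May 8, 2022 (May 9, May 10, May 11, May 12, May 13, May 16, May 17, May 18, May 19, May 20, skipping weekends) reaches Friday, May 20, 2022.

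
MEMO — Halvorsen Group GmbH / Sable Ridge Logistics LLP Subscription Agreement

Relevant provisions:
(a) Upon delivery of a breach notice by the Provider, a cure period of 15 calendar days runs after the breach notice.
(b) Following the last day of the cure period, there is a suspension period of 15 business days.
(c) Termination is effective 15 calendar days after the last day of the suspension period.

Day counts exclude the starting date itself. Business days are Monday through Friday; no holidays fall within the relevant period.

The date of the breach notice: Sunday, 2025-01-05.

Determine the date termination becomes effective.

The last day of the cure period: 15 calendar days after 2025-01-05 is 2025-01-20.
From Monday, 2025-01-20, 15 business days (Jan 21, Jan 22, Jan 23, Jan 24, …, Feb 6, Feb 7, Feb 10, skipping weekends) brings us to Monday, 2025-02-10, which is the last day of the suspension period.
The date termination becomes effective: 15 calendar days after 2025-02-10 is 2025-02-25.

2025-02-25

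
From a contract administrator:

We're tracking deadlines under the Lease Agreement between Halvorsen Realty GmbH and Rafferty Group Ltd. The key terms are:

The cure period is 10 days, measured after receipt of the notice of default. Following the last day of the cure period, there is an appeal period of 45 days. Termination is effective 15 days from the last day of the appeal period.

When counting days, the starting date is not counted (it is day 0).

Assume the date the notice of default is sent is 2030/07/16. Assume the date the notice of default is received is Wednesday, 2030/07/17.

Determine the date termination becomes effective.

2030/09/25

The last day of the cure period: 10 calendar days after 2030/07/17 is 2030/07/27.
The last day of the appeal period: 2030/07/27 + 45 days = 2030/09/10.
Adding 15 calendar days to 2030/09/10 gives 2030/09/25, which is the date termination becomes effective.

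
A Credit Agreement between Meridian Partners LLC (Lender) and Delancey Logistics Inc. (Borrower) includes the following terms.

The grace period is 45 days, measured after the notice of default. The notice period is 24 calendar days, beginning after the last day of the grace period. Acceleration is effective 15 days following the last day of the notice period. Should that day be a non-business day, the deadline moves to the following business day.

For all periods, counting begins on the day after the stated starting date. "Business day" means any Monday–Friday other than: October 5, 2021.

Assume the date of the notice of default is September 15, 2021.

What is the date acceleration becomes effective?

The last day of the grace period: September 15, 2021 + 45 days = October 30, 2021.
The last day of the notice period: 24 calendar days after October 30, 2021 is November 23, 2021.
The date acceleration becomes effective: 15 calendar days after November 23, 2021 is December 8, 2021. December 8, 2021 is a Wednesday and is not a listed holiday, so no roll-forward applies.

December 8, 2021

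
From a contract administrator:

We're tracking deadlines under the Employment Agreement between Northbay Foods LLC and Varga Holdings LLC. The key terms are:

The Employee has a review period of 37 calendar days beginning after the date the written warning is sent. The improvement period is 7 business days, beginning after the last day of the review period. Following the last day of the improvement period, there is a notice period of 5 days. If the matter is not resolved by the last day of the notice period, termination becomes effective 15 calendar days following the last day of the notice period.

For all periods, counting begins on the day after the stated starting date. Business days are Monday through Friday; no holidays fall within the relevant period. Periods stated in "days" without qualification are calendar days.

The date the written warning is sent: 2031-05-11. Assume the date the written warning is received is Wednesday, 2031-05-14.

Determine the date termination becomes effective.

2031-07-16

The last day of the review period: 37 calendar days after 2031-05-11 is 2031-06-17.
The last day of the improvement period: 7 business days after Tuesday, 2031-06-17, skipping weekends — Jun 18, Jun 19, Jun 20, Jun 23, Jun 24, Jun 25, Jun 26 — lands on Thursday, 2031-06-26.
The last day of the notice period: 5 calendar days after 2031-06-26 is 2031-07-01.
The date termination becomes effective: 2031-07-01 + 15 days = 2031-07-16.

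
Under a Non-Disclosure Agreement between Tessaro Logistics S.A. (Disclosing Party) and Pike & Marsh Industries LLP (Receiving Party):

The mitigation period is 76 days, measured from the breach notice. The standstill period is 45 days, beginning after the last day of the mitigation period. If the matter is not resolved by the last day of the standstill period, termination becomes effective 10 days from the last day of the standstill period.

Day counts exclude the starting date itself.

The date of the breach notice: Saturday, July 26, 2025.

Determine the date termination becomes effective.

December 4, 2025

Adding 76 calendar days to July 26, 2025 gives October 10, 2025, which is the last day of the mitigation period.
Adding 45 calendar days to October 10, 2025 gives November 24, 2025, which is the last day of the standstill period.
Adding 10 calendar days to November 24, 2025 gives December 4, 2025, which is the date termination becomes effective.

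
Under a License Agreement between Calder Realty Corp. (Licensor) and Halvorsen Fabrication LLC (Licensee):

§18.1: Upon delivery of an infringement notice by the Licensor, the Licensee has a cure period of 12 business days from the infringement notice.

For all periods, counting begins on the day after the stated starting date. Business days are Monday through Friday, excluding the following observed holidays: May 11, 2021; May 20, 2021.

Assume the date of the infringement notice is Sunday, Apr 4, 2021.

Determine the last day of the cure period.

From Sunday, Apr 4, 2021, 12 business days (Apr 5, Apr 6, Apr 7, Apr 8, …, Apr 16, Apr 19, Apr 20, skipping weekends) brings us to Tuesday, Apr 20, 2021, which is the last day of the cure period.

Apr 20, 2021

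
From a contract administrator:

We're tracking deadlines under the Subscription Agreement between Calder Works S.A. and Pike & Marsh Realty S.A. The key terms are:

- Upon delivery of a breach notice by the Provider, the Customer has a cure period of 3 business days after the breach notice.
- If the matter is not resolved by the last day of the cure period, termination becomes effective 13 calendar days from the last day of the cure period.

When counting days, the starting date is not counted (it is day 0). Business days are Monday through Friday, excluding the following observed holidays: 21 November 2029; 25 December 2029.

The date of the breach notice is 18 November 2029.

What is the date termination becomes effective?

5 December 2029

From Sunday, 18 November 2029, 3 business days (Nov 19, Nov 20, Nov 22, skipping weekends and the listed holiday on Nov 21) brings us to Thursday, 22 November 2029, which is the last day of the cure period.
The date termination becomes effective: 22 November 2029 + 13 days = 5 December 2029.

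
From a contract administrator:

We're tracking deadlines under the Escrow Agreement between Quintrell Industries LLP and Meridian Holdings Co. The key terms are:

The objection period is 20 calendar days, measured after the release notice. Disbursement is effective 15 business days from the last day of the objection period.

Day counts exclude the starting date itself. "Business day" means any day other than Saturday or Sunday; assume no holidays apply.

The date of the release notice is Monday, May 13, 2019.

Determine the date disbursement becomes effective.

Adding 20 calendar days to May 13, 2019 gives Jun 2, 2019, which is the last day of the objection period.
The date disbursement becomes effective: 15 business days after Sunday, Jun 2, 2019, skipping weekends — Jun 3, Jun 4, Jun 5, Jun 6, …, Jun 19, Jun 20, Jun 21 — lands on Friday, Jun 21, 2019.

Jun 21, 2019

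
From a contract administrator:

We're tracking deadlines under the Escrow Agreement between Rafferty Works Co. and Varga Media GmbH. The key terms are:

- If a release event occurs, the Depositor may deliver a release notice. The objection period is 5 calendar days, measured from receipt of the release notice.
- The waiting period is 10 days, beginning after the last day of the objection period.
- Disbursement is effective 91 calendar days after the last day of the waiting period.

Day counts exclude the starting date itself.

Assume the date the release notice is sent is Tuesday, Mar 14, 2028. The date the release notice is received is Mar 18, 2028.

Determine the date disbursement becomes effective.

The last day of the objection period: Mar 18, 2028 + 5 days = Mar 23, 2028.
The last day of the waiting period: 10 calendar days after Mar 23, 2028 is Apr 2, 2028.
Adding 91 calendar days to Apr 2, 2028 gives Jul 2, 2028, which is the date disbursement becomes effective.

Jul 2, 2028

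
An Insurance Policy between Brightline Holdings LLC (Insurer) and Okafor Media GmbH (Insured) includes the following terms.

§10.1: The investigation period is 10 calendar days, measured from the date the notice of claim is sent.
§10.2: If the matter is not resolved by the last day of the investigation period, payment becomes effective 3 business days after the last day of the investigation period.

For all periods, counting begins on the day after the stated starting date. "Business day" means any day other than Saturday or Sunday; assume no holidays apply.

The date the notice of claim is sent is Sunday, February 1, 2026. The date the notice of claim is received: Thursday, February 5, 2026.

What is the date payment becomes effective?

February 16, 2026

The last day of the investigation period: February 1, 2026 + 10 days = February 11, 2026.
From Wednesday, February 11, 2026, 3 business days (Feb 12, Feb 13, Feb 16, skipping weekends) brings us to Monday, February 16, 2026, which is the date payment becomes effective.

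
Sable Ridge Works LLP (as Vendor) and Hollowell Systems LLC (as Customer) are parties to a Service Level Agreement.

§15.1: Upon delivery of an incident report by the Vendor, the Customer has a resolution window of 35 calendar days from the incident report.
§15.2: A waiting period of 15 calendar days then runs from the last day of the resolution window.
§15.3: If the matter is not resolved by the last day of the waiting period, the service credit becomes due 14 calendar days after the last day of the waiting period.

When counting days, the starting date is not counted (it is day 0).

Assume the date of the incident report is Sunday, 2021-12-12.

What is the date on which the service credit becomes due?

2022-02-14

The last day of the resolution window: 2021-12-12 + 35 days = 2022-01-16.
The last day of the waiting period: 2022-01-16 + 15 days = 2022-01-31.
The date on which the service credit becomes due: 14 calendar days after 2022-01-31 is 2022-02-14.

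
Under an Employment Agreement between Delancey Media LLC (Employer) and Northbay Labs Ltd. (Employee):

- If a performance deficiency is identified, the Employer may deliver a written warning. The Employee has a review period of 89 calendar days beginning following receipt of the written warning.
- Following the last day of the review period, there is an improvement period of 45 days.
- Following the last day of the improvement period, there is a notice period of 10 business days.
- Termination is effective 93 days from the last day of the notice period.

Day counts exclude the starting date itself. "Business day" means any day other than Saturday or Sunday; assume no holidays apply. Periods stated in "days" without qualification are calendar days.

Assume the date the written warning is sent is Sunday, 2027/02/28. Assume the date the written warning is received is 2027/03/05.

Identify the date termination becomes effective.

2027/10/31

The last day of the review period: 89 calendar days after 2027/03/05 is 2027/06/02.
The last day of the improvement period: 2027/06/02 + 45 days = 2027/07/17.
The last day of the notice period: counting 10 business days from Saturday, 2027/07/17 (Jul 19, Jul 20, Jul 21, Jul 22, Jul 23, Jul 26, Jul 27, Jul 28, Jul 29, Jul 30, skipping weekends) reaches Friday, 2027/07/30.
The date termination becomes effective: 93 calendar days after 2027/07/30 is 2027/10/31.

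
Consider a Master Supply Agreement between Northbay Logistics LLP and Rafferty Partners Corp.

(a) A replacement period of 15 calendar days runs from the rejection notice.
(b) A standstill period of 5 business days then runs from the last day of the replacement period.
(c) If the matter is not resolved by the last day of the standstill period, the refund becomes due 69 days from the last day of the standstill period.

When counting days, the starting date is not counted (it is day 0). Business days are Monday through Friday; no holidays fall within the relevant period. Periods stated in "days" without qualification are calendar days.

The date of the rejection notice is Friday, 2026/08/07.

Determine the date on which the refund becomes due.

The last day of the replacement period: 15 calendar days after 2026/08/07 is 2026/08/22.
From Saturday, 2026/08/22, 5 business days (Aug 24, Aug 25, Aug 26, Aug 27, Aug 28, skipping weekends) brings us to Friday, 2026/08/28, which is the last day of the standstill period.
Adding 69 calendar days to 2026/08/28 gives 2026/11/05, which is the date on which the refund becomes due.

2026/11/05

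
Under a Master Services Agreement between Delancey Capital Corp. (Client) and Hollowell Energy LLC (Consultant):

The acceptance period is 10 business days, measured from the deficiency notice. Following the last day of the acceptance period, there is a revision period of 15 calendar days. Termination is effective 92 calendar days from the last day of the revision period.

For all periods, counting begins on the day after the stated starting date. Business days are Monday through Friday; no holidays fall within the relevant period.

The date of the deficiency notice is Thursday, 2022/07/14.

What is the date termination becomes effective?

2022/11/12

From Thursday, 2022/07/14, 10 business days (Jul 15, Jul 18, Jul 19, Jul 20, Jul 21, Jul 22, Jul 25, Jul 26, Jul 27, Jul 28, skipping weekends) brings us to Thursday, 2022/07/28, which is the last day of the acceptance period.
The last day of the revision period: 2022/07/28 + 15 days = 2022/08/12.
Adding 92 calendar days to 2022/08/12 gives 2022/11/12, which is the date termination becomes effective.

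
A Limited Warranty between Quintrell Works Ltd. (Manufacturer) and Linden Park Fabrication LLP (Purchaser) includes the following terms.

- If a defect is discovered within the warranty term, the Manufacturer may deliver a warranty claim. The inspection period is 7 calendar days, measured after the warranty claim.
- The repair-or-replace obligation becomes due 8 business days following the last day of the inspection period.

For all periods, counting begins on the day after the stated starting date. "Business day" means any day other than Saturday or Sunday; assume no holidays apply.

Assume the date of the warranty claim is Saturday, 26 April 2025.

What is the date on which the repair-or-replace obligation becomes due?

Adding 7 calendar days to 26 April 2025 gives 3 May 2025, which is the last day of the inspection period.
The date on which the repair-or-replace obligation becomes due: counting 8 business days from Saturday, 3 May 2025 (May 5, May 6, May 7, May 8, May 9, May 12, May 13, May 14, skipping weekends) reaches Wednesday, 14 May 2025.

14 May 2025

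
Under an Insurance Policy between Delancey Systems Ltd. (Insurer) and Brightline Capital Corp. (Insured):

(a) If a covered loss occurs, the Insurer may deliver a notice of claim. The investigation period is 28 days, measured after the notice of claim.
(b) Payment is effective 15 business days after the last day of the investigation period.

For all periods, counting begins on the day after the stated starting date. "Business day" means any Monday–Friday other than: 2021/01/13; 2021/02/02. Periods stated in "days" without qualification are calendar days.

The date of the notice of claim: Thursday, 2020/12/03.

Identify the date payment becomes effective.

Adding 28 calendar days to 2020/12/03 gives 2020/12/31, which is the last day of the investigation period.
The date payment becomes effective: counting 15 business days from Thursday, 2020/12/31 (Jan 1, Jan 4, Jan 5, Jan 6, …, Jan 20, Jan 21, Jan 22, skipping weekends and the listed holiday on Jan 13) reaches Friday, 2021/01/22.

2021/01/22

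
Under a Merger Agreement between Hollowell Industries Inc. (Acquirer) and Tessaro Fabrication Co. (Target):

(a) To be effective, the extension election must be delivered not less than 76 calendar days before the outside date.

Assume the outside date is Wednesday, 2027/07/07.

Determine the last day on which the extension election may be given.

2027/04/22

Counting back 76 calendar days from 2027/07/07 gives 2027/04/22.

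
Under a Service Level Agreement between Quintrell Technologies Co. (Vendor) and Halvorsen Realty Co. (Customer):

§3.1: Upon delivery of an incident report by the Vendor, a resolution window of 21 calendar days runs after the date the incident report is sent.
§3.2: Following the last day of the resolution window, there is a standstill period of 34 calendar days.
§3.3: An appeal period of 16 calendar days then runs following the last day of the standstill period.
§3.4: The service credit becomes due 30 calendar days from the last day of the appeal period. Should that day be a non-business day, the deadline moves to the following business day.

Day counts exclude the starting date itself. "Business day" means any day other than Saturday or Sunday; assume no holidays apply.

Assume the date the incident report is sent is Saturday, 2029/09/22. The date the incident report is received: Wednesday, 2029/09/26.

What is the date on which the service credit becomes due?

The last day of the resolution window: 21 calendar days after 2029/09/22 is 2029/10/13.
Adding 34 calendar days to 2029/10/13 gives 2029/11/16, which is the last day of the standstill period.
Adding 16 calendar days to 2029/11/16 gives 2029/12/02, which is the last day of the appeal period.
Adding 30 calendar days to 2029/12/02 gives 2030/01/01, which is the date on which the service credit becomes due. 2030/01/01 is a Tuesday, so no roll-forward applies.

2030/01/01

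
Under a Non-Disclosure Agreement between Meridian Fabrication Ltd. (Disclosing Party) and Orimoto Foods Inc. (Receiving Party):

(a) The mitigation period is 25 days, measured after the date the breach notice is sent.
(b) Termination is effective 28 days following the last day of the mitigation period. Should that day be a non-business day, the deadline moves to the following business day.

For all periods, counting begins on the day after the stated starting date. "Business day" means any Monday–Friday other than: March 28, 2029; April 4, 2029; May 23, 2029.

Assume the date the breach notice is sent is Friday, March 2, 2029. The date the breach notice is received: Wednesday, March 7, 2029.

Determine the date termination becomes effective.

April 24, 2029

The last day of the mitigation period: 25 calendar days after March 2, 2029 is March 27, 2029.
The date termination becomes effective: 28 calendar days after March 27, 2029 is April 24, 2029. April 24, 2029 is a Tuesday and is not a listed holiday, so no roll-forward applies.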